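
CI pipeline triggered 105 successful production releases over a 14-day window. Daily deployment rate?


Formula: deployments per day = releases / days
= 105 / 14
= 7.5 deploys/day
(equivalently, 52.5 deploys/week)

7.5 deploys/day


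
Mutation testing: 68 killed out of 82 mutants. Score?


Mutation score = killed / total * 100
Mutation score = 68 / 82 * 100
Mutation score = 82.93%

82.93%


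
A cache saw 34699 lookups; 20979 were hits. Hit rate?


Formula: hit rate = hits / (hits + misses) * 100
hit rate = 20979 / (20979 + 13720) * 100
hit rate = 20979 / 34699 * 100
hit rate = 60.46%

60.46%


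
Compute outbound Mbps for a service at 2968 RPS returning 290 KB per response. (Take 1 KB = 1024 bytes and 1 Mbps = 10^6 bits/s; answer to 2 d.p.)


Formula: Mbps = payload_bytes * RPS * 8 / 1e6
Payload per request = 290 KB = 290 * 1024 = 296960 bytes
Total bytes/sec = 296960 * 2968 = 881377280
Total bits/sec = 881377280 * 8 = 7051018240
Mbps = 7051018240 / 1e6 = 7051.02

7051.02 Mbps


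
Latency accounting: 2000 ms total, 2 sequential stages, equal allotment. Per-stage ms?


Formula: per_stage = total_budget / stages
per_stage = 2000 / 2
per_stage = 1000.0 ms

1000.0 ms


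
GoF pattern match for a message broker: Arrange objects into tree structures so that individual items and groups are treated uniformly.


This matches the Composite pattern

Composite


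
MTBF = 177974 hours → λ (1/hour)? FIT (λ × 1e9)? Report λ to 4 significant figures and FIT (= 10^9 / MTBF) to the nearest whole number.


Formula: λ = 1 / MTBF; FIT = λ × 1e9 = 1e9 / MTBF
λ = 1 / 177974 ≈ 5.619e-06 failures/hour
FIT = 1e9 / 177974 ≈ 5619 failures per 1e9 hours (nearest whole number)

λ = 5.619e-06 /h, FIT = 5619


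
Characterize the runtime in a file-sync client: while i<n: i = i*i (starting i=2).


Reasoning: squaring drives double-exponential growth; iterations ~ log log n
Complexity: O(log log n)

O(log log n)


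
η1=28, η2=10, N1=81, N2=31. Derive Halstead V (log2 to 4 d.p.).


Formula: V = N * log2(η), where N = N1 + N2 and η = η1 + η2
η = 28 + 10 = 38
N = 81 + 31 = 112
log2(38) ≈ 5.2479
V = 112 * 5.2479 = 587.76

587.76


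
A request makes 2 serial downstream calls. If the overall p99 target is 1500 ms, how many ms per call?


Formula: per_stage = total_budget / stages
per_stage = 1500 / 2
per_stage = 750.0 ms

750.0 ms


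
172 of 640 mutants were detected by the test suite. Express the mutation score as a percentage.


Mutation score = killed / total * 100
Mutation score = 172 / 640 * 100
Mutation score = 26.88%

26.88%


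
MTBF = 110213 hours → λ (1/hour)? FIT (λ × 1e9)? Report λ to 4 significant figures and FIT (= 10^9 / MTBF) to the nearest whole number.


Formula: λ = 1 / MTBF; FIT = λ × 1e9 = 1e9 / MTBF
λ = 1 / 110213 ≈ 9.073e-06 failures/hour
FIT = 1e9 / 110213 ≈ 9073 failures per 1e9 hours (nearest whole number)

λ = 9.073e-06 /h, FIT = 9073


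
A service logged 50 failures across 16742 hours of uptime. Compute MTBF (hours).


Formula: MTBF = Total operating time / Number of failures
MTBF = 16742 / 50
MTBF = 334.84 hours

334.84 hours


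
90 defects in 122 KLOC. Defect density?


Defect density = defects / KLOC
Defect density = 90 / 122
Defect density = 0.738 defects/KLOC

0.738 defects/KLOC


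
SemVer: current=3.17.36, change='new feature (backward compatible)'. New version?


Current: 3.17.36
Change category: 'new feature (backward compatible)' → minor bump
SemVer rule: minor bump → increment MINOR, reset PATCH to 0 (MAJOR unchanged)
New: 3.18.0

3.18.0


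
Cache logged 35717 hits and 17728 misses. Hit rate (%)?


Formula: hit rate = hits / (hits + misses) * 100
hit rate = 35717 / (35717 + 17728) * 100
hit rate = 35717 / 53445 * 100
hit rate = 66.83%

66.83%


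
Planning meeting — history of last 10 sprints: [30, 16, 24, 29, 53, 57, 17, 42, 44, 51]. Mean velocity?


Formula: Avg velocity = Total points / Number of sprints
Points: [30, 16, 24, 29, 53, 57, 17, 42, 44, 51]
Sum = 30 + 16 + 24 + 29 + 53 + 57 + 17 + 42 + 44 + 51 = 363
Avg velocity = 363 / 10 = 36.3 points/sprint

36.3 points/sprint


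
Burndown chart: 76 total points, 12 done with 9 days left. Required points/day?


Formula: Required rate = Remaining points / Days left
Remaining = 76 - 12 = 64 points
Required rate = 64 / 9 = 7.11 points/day

7.11 points/day


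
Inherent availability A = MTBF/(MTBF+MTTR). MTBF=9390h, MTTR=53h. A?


Availability = MTBF / (MTBF + MTTR)
Availability = 9390 / (9390 + 53)
Availability = 9390 / 9443
Availability = 99.4387%

99.4387%


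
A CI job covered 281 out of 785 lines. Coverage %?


Coverage = covered / total * 100
Coverage = 281 / 785 * 100
Coverage = 35.8%

35.8%


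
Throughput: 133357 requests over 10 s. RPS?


Formula: throughput = requests / seconds
throughput = 133357 / 10
throughput = 13335.7 requests/second

13335.7 requests/second


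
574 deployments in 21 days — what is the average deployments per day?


Formula: deployments per day = releases / days
= 574 / 21
= 27.333 deploys/day
(equivalently, 191.33 deploys/week)

27.333 deploys/day


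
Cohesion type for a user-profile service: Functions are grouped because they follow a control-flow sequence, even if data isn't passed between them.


Reasoning: Grouped by order of execution within a routine, not by data flow
Type: Procedural cohesion

Procedural cohesion


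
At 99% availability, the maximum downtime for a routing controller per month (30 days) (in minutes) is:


Formula: allowed downtime = period * (100 - SLA) / 100
Period (month (30 days)) = 43200 minutes
Unavailability fraction = (100 - 99.0) / 100
Allowed downtime = 43200 * (100 - 99.0) / 100
Allowed downtime = 432.0 minutes

432.0 minutes


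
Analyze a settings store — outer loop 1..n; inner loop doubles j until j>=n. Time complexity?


Reasoning: linear outer times logarithmic inner
Complexity: O(n log n)

O(n log n)


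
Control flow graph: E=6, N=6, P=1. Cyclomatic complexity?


Formula: V(G) = E - N + 2P
V(G) = 6 - 6 + 2*1
V(G) = 0 + 2
V(G) = 2

2


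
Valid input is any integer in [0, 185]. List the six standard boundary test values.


Range: [0, 185]
Boundaries: just below min, min, min+1, max-1, max, just above max
Values: [-1, 0, 1, 184, 185, 186]

[-1, 0, 1, 184, 185, 186]


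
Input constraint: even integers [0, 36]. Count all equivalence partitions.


Constraint: even integers in [0, 36]
Class 1: x < 0 — out-of-range invalid
Class 2: x in [0,36] but odd — wrong type invalid
Class 3: x in [0,36] and even — valid
Class 4: x > 36 — out-of-range invalid
Total equivalence classes: 4

4 equivalence classes


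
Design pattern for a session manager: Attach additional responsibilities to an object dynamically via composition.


This matches the Decorator pattern

Decorator


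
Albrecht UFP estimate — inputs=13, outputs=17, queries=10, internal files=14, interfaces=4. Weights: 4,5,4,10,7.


UFP = EI*4 + EO*5 + EQ*4 + ILF*10 + EIF*7
UFP = 13*4 + 17*5 + 10*4 + 14*10 + 4*7
UFP = 52 + 85 + 40 + 140 + 28
UFP = 345

345


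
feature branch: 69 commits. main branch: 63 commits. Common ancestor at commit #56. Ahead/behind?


Common ancestor: commit #56
feature commits after divergence: 69 - 56 = 13
main commits after divergence: 63 - 56 = 7
feature is 13 commits ahead of main
main is 7 commits ahead of feature

feature ahead: 13, main ahead: 7


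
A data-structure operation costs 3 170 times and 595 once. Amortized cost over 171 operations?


Formula: Amortized cost = Total cost / Operations
Total cost = (170 * 3) + (1 * 595)
Total cost = 510 + 595 = 1105
Amortized = 1105 / 171 = 6.462

6.462


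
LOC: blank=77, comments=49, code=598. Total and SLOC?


Total LOC = blank + comment + code
Total LOC = 77 + 49 + 598 = 724
SLOC (source only) = code = 598

Total LOC: 724, SLOC: 598


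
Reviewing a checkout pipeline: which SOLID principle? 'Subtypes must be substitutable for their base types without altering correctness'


This describes the Liskov Substitution Principle (LSP)

Liskov Substitution Principle (LSP)


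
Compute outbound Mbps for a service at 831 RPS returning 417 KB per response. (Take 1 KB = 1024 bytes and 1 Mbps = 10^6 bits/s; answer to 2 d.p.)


Formula: Mbps = payload_bytes * RPS * 8 / 1e6
Payload per request = 417 KB = 417 * 1024 = 427008 bytes
Total bytes/sec = 427008 * 831 = 354843648
Total bits/sec = 354843648 * 8 = 2838749184
Mbps = 2838749184 / 1e6 = 2838.75

2838.75 Mbps


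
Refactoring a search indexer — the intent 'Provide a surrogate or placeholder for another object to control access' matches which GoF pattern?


This matches the Proxy pattern

Proxy


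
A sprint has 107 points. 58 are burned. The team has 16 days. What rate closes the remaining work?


Formula: Required rate = Remaining points / Days left
Remaining = 107 - 58 = 49 points
Required rate = 49 / 16 = 3.06 points/day

3.06 points/day


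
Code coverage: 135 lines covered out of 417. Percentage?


Coverage = covered / total * 100
Coverage = 135 / 417 * 100
Coverage = 32.37%

32.37%


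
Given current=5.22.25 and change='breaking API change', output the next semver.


Current: 5.22.25
Change category: 'breaking API change' → major bump
SemVer rule: major bump → increment MAJOR, reset MINOR and PATCH to 0
New: 6.0.0

6.0.0


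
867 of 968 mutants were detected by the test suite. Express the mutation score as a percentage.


Mutation score = killed / total * 100
Mutation score = 867 / 968 * 100
Mutation score = 89.57%

89.57%


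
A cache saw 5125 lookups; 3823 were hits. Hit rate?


Formula: hit rate = hits / (hits + misses) * 100
hit rate = 3823 / (3823 + 1302) * 100
hit rate = 3823 / 5125 * 100
hit rate = 74.6%

74.6%


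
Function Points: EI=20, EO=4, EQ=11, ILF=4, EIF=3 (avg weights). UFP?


UFP = EI*4 + EO*5 + EQ*4 + ILF*10 + EIF*7
UFP = 20*4 + 4*5 + 11*4 + 4*10 + 3*7
UFP = 80 + 20 + 44 + 40 + 21
UFP = 205

205


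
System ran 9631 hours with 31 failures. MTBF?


Formula: MTBF = Total operating time / Number of failures
MTBF = 9631 / 31
MTBF = 310.68 hours

310.68 hours


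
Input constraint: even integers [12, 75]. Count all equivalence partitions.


Constraint: even integers in [12, 75]
Class 1: x < 12 — out-of-range invalid
Class 2: x in [12,75] but odd — wrong type invalid
Class 3: x in [12,75] and even — valid
Class 4: x > 75 — out-of-range invalid
Total equivalence classes: 4

4 equivalence classes


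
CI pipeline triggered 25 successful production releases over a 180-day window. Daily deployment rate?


Formula: deployments per day = releases / days
= 25 / 180
= 0.139 deploys/day
(equivalently, 0.97 deploys/week)

0.139 deploys/day


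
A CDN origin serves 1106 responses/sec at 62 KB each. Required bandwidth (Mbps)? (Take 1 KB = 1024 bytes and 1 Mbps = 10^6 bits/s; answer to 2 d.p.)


Formula: Mbps = payload_bytes * RPS * 8 / 1e6
Payload per request = 62 KB = 62 * 1024 = 63488 bytes
Total bytes/sec = 63488 * 1106 = 70217728
Total bits/sec = 70217728 * 8 = 561741824
Mbps = 561741824 / 1e6 = 561.74

561.74 Mbps


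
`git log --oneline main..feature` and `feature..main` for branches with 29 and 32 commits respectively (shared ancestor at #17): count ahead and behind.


Common ancestor: commit #17
feature commits after divergence: 29 - 17 = 12
main commits after divergence: 32 - 17 = 15
feature is 12 commits ahead of main
main is 15 commits ahead of feature

feature ahead: 12, main ahead: 15


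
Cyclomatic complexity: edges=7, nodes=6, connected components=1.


Formula: V(G) = E - N + 2P
V(G) = 7 - 6 + 2*1
V(G) = 1 + 2
V(G) = 3

3


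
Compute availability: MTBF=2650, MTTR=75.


Availability = MTBF / (MTBF + MTTR)
Availability = 2650 / (2650 + 75)
Availability = 2650 / 2725
Availability = 97.2477%

97.2477%


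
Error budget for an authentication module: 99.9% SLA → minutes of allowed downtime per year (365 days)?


Formula: allowed downtime = period * (100 - SLA) / 100
Period (year (365 days)) = 525600 minutes
Unavailability fraction = (100 - 99.9) / 100
Allowed downtime = 525600 * (100 - 99.9) / 100
Allowed downtime = 525.6 minutes

525.6 minutes


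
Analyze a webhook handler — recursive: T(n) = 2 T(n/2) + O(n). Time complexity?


Reasoning: master theorem case 2 (merge-sort recurrence)
Complexity: O(n log n)

O(n log n)


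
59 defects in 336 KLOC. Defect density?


Defect density = defects / KLOC
Defect density = 59 / 336
Defect density = 0.176 defects/KLOC

0.176 defects/KLOC


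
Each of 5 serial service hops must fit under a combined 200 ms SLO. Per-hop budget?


Formula: per_stage = total_budget / stages
per_stage = 200 / 5
per_stage = 40.0 ms

40.0 ms


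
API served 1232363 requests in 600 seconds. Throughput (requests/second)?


Formula: throughput = requests / seconds
throughput = 1232363 / 600
throughput = 2053.94 requests/second

2053.94 requests/second


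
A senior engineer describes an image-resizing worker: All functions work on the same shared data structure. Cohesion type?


Reasoning: Functions share data
Type: Communicational cohesion

Communicational cohesion


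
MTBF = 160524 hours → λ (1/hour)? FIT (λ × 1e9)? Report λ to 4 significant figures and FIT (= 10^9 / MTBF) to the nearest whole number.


Formula: λ = 1 / MTBF; FIT = λ × 1e9 = 1e9 / MTBF
λ = 1 / 160524 ≈ 6.230e-06 failures/hour
FIT = 1e9 / 160524 ≈ 6230 failures per 1e9 hours (nearest whole number)

λ = 6.230e-06 /h, FIT = 6230


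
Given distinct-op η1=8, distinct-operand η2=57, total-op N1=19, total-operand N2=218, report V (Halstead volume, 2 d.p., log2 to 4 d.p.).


Formula: V = N * log2(η), where N = N1 + N2 and η = η1 + η2
η = 8 + 57 = 65
N = 19 + 218 = 237
log2(65) ≈ 6.0224
V = 237 * 6.0224 = 1427.31

1427.31


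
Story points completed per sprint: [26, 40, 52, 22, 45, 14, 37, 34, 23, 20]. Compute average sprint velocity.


Formula: Avg velocity = Total points / Number of sprints
Points: [26, 40, 52, 22, 45, 14, 37, 34, 23, 20]
Sum = 26 + 40 + 52 + 22 + 45 + 14 + 37 + 34 + 23 + 20 = 313
Avg velocity = 313 / 10 = 31.3 points/sprint

31.3 points/sprint


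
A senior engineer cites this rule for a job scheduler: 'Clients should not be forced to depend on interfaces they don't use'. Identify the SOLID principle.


This describes the Interface Segregation Principle (ISP)

Interface Segregation Principle (ISP)


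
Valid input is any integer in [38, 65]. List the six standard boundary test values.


Range: [38, 65]
Boundaries: just below min, min, min+1, max-1, max, just above max
Values: [37, 38, 39, 64, 65, 66]

[37, 38, 39, 64, 65, 66]


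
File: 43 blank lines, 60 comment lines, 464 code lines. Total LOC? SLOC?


Total LOC = blank + comment + code
Total LOC = 43 + 60 + 464 = 567
SLOC (source only) = code = 464

Total LOC: 567, SLOC: 464


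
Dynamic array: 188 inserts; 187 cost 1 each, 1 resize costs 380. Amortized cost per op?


Formula: Amortized cost = Total cost / Operations
Total cost = (187 * 1) + (1 * 380)
Total cost = 187 + 380 = 567
Amortized = 567 / 188 = 3.016

3.016


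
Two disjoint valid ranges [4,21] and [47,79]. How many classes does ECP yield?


Valid ranges: [4,21] and [47,79]
Class 1: x < 4 — invalid
Class 2: 4 ≤ x ≤ 21 — valid
Class 3: 21 < x < 47 — invalid (gap between ranges)
Class 4: 47 ≤ x ≤ 79 — valid
Class 5: x > 79 — invalid
Total equivalence classes: 5

5 equivalence classes


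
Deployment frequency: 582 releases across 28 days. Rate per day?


Formula: deployments per day = releases / days
= 582 / 28
= 20.786 deploys/day
(equivalently, 145.5 deploys/week)

20.786 deploys/day


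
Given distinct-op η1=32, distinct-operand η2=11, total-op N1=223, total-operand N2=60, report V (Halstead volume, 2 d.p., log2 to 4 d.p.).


Formula: V = N * log2(η), where N = N1 + N2 and η = η1 + η2
η = 32 + 11 = 43
N = 223 + 60 = 283
log2(43) ≈ 5.4263
V = 283 * 5.4263 = 1535.64

1535.64


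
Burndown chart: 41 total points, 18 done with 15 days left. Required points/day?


Formula: Required rate = Remaining points / Days left
Remaining = 41 - 18 = 23 points
Required rate = 23 / 15 = 1.53 points/day

1.53 points/day


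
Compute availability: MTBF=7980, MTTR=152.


Availability = MTBF / (MTBF + MTTR)
Availability = 7980 / (7980 + 152)
Availability = 7980 / 8132
Availability = 98.1308%

98.1308%


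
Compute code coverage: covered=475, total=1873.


Coverage = covered / total * 100
Coverage = 475 / 1873 * 100
Coverage = 25.36%

25.36%


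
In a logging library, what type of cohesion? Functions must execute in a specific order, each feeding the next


Reasoning: Output of one is input to next
Type: Sequential cohesion

Sequential cohesion


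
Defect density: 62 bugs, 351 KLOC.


Defect density = defects / KLOC
Defect density = 62 / 351
Defect density = 0.177 defects/KLOC

0.177 defects/KLOC


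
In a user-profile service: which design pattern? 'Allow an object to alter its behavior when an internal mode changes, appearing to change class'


This matches the State pattern

State


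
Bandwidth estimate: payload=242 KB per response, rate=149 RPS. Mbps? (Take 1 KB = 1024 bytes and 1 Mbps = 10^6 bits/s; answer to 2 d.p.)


Formula: Mbps = payload_bytes * RPS * 8 / 1e6
Payload per request = 242 KB = 242 * 1024 = 247808 bytes
Total bytes/sec = 247808 * 149 = 36923392
Total bits/sec = 36923392 * 8 = 295387136
Mbps = 295387136 / 1e6 = 295.39

295.39 Mbps


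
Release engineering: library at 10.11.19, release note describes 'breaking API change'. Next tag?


Current: 10.11.19
Change category: 'breaking API change' → major bump
SemVer rule: major bump → increment MAJOR, reset MINOR and PATCH to 0
New: 11.0.0

11.0.0


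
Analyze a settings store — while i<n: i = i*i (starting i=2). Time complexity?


Reasoning: squaring drives double-exponential growth; iterations ~ log log n
Complexity: O(log log n)

O(log log n)


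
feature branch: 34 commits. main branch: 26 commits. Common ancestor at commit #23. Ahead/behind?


Common ancestor: commit #23
feature commits after divergence: 34 - 23 = 11
main commits after divergence: 26 - 23 = 3
feature is 11 commits ahead of main
main is 3 commits ahead of feature

feature ahead: 11, main ahead: 3


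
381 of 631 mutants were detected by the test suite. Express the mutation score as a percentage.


Mutation score = killed / total * 100
Mutation score = 381 / 631 * 100
Mutation score = 60.38%

60.38%


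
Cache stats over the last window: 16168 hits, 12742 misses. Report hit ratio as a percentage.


Formula: hit rate = hits / (hits + misses) * 100
hit rate = 16168 / (16168 + 12742) * 100
hit rate = 16168 / 28910 * 100
hit rate = 55.93%

55.93%


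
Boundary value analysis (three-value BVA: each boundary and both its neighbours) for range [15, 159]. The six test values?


Range: [15, 159]
Boundaries: just below min, min, min+1, max-1, max, just above max
Values: [14, 15, 16, 158, 159, 160]

[14, 15, 16, 158, 159, 160]


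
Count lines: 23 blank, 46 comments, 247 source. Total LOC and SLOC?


Total LOC = blank + comment + code
Total LOC = 23 + 46 + 247 = 316
SLOC (source only) = code = 247

Total LOC: 316, SLOC: 247


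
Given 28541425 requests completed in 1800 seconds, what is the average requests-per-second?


Formula: throughput = requests / seconds
throughput = 28541425 / 1800
throughput = 15856.35 requests/second

15856.35 requests/second


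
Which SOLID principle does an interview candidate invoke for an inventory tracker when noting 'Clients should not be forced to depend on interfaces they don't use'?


This describes the Interface Segregation Principle (ISP)

Interface Segregation Principle (ISP)


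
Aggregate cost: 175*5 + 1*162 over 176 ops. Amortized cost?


Formula: Amortized cost = Total cost / Operations
Total cost = (175 * 5) + (1 * 162)
Total cost = 875 + 162 = 1037
Amortized = 1037 / 176 = 5.892

5.892


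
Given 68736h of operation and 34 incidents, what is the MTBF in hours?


Formula: MTBF = Total operating time / Number of failures
MTBF = 68736 / 34
MTBF = 2021.65 hours

2021.65 hours


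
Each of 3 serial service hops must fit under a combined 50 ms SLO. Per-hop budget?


Formula: per_stage = total_budget / stages
per_stage = 50 / 3
per_stage = 16.67 ms

16.67 ms


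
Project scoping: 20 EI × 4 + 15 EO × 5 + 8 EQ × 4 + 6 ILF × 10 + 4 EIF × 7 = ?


UFP = EI*4 + EO*5 + EQ*4 + ILF*10 + EIF*7
UFP = 20*4 + 15*5 + 8*4 + 6*10 + 4*7
UFP = 80 + 75 + 32 + 60 + 28
UFP = 275

275


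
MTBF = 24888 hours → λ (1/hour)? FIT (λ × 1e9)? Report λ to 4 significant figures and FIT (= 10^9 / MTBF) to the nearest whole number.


Formula: λ = 1 / MTBF; FIT = λ × 1e9 = 1e9 / MTBF
λ = 1 / 24888 ≈ 4.018e-05 failures/hour
FIT = 1e9 / 24888 ≈ 40180 failures per 1e9 hours (nearest whole number)

λ = 4.018e-05 /h, FIT = 40180


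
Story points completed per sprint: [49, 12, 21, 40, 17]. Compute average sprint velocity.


Formula: Avg velocity = Total points / Number of sprints
Points: [49, 12, 21, 40, 17]
Sum = 49 + 12 + 21 + 40 + 17 = 139
Avg velocity = 139 / 5 = 27.8 points/sprint

27.8 points/sprint


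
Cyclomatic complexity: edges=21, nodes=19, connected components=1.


Formula: V(G) = E - N + 2P
V(G) = 21 - 19 + 2*1
V(G) = 2 + 2
V(G) = 4

4


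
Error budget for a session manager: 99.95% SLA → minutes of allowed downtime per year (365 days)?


Formula: allowed downtime = period * (100 - SLA) / 100
Period (year (365 days)) = 525600 minutes
Unavailability fraction = (100 - 99.95) / 100
Allowed downtime = 525600 * (100 - 99.95) / 100
Allowed downtime = 262.8 minutes

262.8 minutes


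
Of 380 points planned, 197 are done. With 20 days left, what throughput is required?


Formula: Required rate = Remaining points / Days left
Remaining = 380 - 197 = 183 points
Required rate = 183 / 20 = 9.15 points/day

9.15 points/day


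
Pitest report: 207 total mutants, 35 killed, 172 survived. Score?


Mutation score = killed / total * 100
Mutation score = 35 / 207 * 100
Mutation score = 16.91%

16.91%


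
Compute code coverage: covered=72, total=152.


Coverage = covered / total * 100
Coverage = 72 / 152 * 100
Coverage = 47.37%

47.37%


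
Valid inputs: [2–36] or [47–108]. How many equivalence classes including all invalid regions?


Valid ranges: [2,36] and [47,108]
Class 1: x < 2 — invalid
Class 2: 2 ≤ x ≤ 36 — valid
Class 3: 36 < x < 47 — invalid (gap between ranges)
Class 4: 47 ≤ x ≤ 108 — valid
Class 5: x > 108 — invalid
Total equivalence classes: 5

5 equivalence classes


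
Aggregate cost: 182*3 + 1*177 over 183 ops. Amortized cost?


Formula: Amortized cost = Total cost / Operations
Total cost = (182 * 3) + (1 * 177)
Total cost = 546 + 177 = 723
Amortized = 723 / 183 = 3.9508

3.9508


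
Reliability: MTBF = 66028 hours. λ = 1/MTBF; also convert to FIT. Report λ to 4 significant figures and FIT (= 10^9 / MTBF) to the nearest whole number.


Formula: λ = 1 / MTBF; FIT = λ × 1e9 = 1e9 / MTBF
λ = 1 / 66028 ≈ 1.515e-05 failures/hour
FIT = 1e9 / 66028 ≈ 15145 failures per 1e9 hours (nearest whole number)

λ = 1.515e-05 /h, FIT = 15145


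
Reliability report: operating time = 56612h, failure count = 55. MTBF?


Formula: MTBF = Total operating time / Number of failures
MTBF = 56612 / 55
MTBF = 1029.31 hours

1029.31 hours


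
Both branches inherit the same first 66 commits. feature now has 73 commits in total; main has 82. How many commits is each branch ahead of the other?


Common ancestor: commit #66
feature commits after divergence: 73 - 66 = 7
main commits after divergence: 82 - 66 = 16
feature is 7 commits ahead of main
main is 16 commits ahead of feature

feature ahead: 7, main ahead: 16


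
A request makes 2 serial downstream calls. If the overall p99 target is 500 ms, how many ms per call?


Formula: per_stage = total_budget / stages
per_stage = 500 / 2
per_stage = 250.0 ms

250.0 ms


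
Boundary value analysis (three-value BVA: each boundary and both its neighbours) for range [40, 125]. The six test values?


Range: [40, 125]
Boundaries: just below min, min, min+1, max-1, max, just above max
Values: [39, 40, 41, 124, 125, 126]

[39, 40, 41, 124, 125, 126]


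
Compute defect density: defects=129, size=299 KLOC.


Defect density = defects / KLOC
Defect density = 129 / 299
Defect density = 0.431 defects/KLOC

0.431 defects/KLOC


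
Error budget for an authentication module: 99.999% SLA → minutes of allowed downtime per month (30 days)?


Formula: allowed downtime = period * (100 - SLA) / 100
Period (month (30 days)) = 43200 minutes
Unavailability fraction = (100 - 99.999) / 100
Allowed downtime = 43200 * (100 - 99.999) / 100
Allowed downtime = 0.432 minutes

0.432 minutes


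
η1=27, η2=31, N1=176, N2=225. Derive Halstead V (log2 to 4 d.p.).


Formula: V = N * log2(η), where N = N1 + N2 and η = η1 + η2
η = 27 + 31 = 58
N = 176 + 225 = 401
log2(58) ≈ 5.8580
V = 401 * 5.8580 = 2349.06

2349.06


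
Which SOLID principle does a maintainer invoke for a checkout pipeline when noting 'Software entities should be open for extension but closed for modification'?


This describes the Open/Closed Principle (OCP)

Open/Closed Principle (OCP)


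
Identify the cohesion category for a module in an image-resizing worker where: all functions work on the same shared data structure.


Reasoning: Functions share data
Type: Communicational cohesion

Communicational cohesion


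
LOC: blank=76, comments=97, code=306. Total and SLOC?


Total LOC = blank + comment + code
Total LOC = 76 + 97 + 306 = 479
SLOC (source only) = code = 306

Total LOC: 479, SLOC: 306


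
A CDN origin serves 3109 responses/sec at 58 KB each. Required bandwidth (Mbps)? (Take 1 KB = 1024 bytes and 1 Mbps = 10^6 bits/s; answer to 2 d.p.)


Formula: Mbps = payload_bytes * RPS * 8 / 1e6
Payload per request = 58 KB = 58 * 1024 = 59392 bytes
Total bytes/sec = 59392 * 3109 = 184649728
Total bits/sec = 184649728 * 8 = 1477197824
Mbps = 1477197824 / 1e6 = 1477.2

1477.2 Mbps


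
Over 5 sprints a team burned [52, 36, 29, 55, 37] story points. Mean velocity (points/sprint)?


Formula: Avg velocity = Total points / Number of sprints
Points: [52, 36, 29, 55, 37]
Sum = 52 + 36 + 29 + 55 + 37 = 209
Avg velocity = 209 / 5 = 41.8 points/sprint

41.8 points/sprint


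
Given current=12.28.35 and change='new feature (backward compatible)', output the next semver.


Current: 12.28.35
Change category: 'new feature (backward compatible)' → minor bump
SemVer rule: minor bump → increment MINOR, reset PATCH to 0 (MAJOR unchanged)
New: 12.29.0

12.29.0


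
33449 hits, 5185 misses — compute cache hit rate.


Formula: hit rate = hits / (hits + misses) * 100
hit rate = 33449 / (33449 + 5185) * 100
hit rate = 33449 / 38634 * 100
hit rate = 86.58%

86.58%


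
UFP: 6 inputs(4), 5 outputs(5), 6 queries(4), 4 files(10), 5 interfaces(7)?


UFP = EI*4 + EO*5 + EQ*4 + ILF*10 + EIF*7
UFP = 6*4 + 5*5 + 6*4 + 4*10 + 5*7
UFP = 24 + 25 + 24 + 40 + 35
UFP = 148

148


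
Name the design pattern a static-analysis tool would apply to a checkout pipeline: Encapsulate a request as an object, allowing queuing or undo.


This matches the Command pattern

Command


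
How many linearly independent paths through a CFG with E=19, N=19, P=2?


Formula: V(G) = E - N + 2P
V(G) = 19 - 19 + 2*2
V(G) = 0 + 4
V(G) = 4

4


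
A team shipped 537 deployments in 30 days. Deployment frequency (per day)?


Formula: deployments per day = releases / days
= 537 / 30
= 17.9 deploys/day
(equivalently, 125.3 deploys/week)

17.9 deploys/day


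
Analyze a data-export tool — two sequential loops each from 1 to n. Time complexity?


Reasoning: sequential dominates: O(n) + O(n) = O(n)
Complexity: O(n)

O(n)


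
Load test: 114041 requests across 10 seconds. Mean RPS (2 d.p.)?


Formula: throughput = requests / seconds
throughput = 114041 / 10
throughput = 11404.1 requests/second

11404.1 requests/second


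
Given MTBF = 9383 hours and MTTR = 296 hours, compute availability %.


Availability = MTBF / (MTBF + MTTR)
Availability = 9383 / (9383 + 296)
Availability = 9383 / 9679
Availability = 96.9418%

96.9418%


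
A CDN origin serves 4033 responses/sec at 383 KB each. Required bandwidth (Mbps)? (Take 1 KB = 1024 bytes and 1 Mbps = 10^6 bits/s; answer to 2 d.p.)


Formula: Mbps = payload_bytes * RPS * 8 / 1e6
Payload per request = 383 KB = 383 * 1024 = 392192 bytes
Total bytes/sec = 392192 * 4033 = 1581710336
Total bits/sec = 1581710336 * 8 = 12653682688
Mbps = 12653682688 / 1e6 = 12653.68

12653.68 Mbps


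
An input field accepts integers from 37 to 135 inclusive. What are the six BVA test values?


Range: [37, 135]
Boundaries: just below min, min, min+1, max-1, max, just above max
Values: [36, 37, 38, 134, 135, 136]

[36, 37, 38, 134, 135, 136]


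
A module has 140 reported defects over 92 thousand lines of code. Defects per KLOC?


Defect density = defects / KLOC
Defect density = 140 / 92
Defect density = 1.522 defects/KLOC

1.522 defects/KLOC


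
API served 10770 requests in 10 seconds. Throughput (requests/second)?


Formula: throughput = requests / seconds
throughput = 10770 / 10
throughput = 1077.0 requests/second

1077.0 requests/second


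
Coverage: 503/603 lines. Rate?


Coverage = covered / total * 100
Coverage = 503 / 603 * 100
Coverage = 83.42%

83.42%


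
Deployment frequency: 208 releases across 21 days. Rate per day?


Formula: deployments per day = releases / days
= 208 / 21
= 9.905 deploys/day
(equivalently, 69.33 deploys/week)

9.905 deploys/day


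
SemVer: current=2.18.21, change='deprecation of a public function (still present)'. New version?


Current: 2.18.21
Change category: 'deprecation of a public function (still present)' → minor bump
SemVer rule: minor bump → increment MINOR, reset PATCH to 0 (MAJOR unchanged)
New: 2.19.0

2.19.0


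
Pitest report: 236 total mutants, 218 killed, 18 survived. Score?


Mutation score = killed / total * 100
Mutation score = 218 / 236 * 100
Mutation score = 92.37%

92.37%


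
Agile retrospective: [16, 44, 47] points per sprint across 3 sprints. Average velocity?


Formula: Avg velocity = Total points / Number of sprints
Points: [16, 44, 47]
Sum = 16 + 44 + 47 = 107
Avg velocity = 107 / 3 = 35.67 points/sprint

35.67 points/sprint


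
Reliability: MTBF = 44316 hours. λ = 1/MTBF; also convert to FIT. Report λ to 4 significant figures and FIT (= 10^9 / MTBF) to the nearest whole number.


Formula: λ = 1 / MTBF; FIT = λ × 1e9 = 1e9 / MTBF
λ = 1 / 44316 ≈ 2.257e-05 failures/hour
FIT = 1e9 / 44316 ≈ 22565 failures per 1e9 hours (nearest whole number)

λ = 2.257e-05 /h, FIT = 22565


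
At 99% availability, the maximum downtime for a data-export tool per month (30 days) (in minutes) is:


Formula: allowed downtime = period * (100 - SLA) / 100
Period (month (30 days)) = 43200 minutes
Unavailability fraction = (100 - 99.0) / 100
Allowed downtime = 43200 * (100 - 99.0) / 100
Allowed downtime = 432.0 minutes

432.0 minutes


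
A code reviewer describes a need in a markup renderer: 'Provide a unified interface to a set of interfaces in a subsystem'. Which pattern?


This matches the Facade pattern

Facade


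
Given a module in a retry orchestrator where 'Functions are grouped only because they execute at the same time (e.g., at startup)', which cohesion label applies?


Reasoning: Related by timing only
Type: Temporal cohesion

Temporal cohesion


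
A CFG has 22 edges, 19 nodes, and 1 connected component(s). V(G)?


Formula: V(G) = E - N + 2P
V(G) = 22 - 19 + 2*1
V(G) = 3 + 2
V(G) = 5

5


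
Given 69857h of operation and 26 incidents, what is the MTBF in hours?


Formula: MTBF = Total operating time / Number of failures
MTBF = 69857 / 26
MTBF = 2686.81 hours

2686.81 hours


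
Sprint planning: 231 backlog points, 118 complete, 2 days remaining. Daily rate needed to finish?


Formula: Required rate = Remaining points / Days left
Remaining = 231 - 118 = 113 points
Required rate = 113 / 2 = 56.5 points/day

56.5 points/day


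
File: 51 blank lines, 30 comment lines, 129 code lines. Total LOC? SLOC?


Total LOC = blank + comment + code
Total LOC = 51 + 30 + 129 = 210
SLOC (source only) = code = 129

Total LOC: 210, SLOC: 129


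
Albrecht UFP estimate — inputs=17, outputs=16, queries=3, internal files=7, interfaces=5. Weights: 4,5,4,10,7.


UFP = EI*4 + EO*5 + EQ*4 + ILF*10 + EIF*7
UFP = 17*4 + 16*5 + 3*4 + 7*10 + 5*7
UFP = 68 + 80 + 12 + 70 + 35
UFP = 265

265


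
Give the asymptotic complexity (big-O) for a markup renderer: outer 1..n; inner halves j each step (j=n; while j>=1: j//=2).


Reasoning: n times log n
Complexity: O(n log n)

O(n log n)


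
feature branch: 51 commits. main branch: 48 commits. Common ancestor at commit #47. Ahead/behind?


Common ancestor: commit #47
feature commits after divergence: 51 - 47 = 4
main commits after divergence: 48 - 47 = 1
feature is 4 commits ahead of main
main is 1 commits ahead of feature

feature ahead: 4, main ahead: 1


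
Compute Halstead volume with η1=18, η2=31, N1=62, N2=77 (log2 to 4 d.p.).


Formula: V = N * log2(η), where N = N1 + N2 and η = η1 + η2
η = 18 + 31 = 49
N = 62 + 77 = 139
log2(49) ≈ 5.6147
V = 139 * 5.6147 = 780.44

780.44


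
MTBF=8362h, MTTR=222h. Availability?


Availability = MTBF / (MTBF + MTTR)
Availability = 8362 / (8362 + 222)
Availability = 8362 / 8584
Availability = 97.4138%

97.4138%


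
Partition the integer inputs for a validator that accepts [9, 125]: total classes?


Valid range: [9, 125]
Class 1: x < 9 — invalid
Class 2: 9 ≤ x ≤ 125 — valid
Class 3: x > 125 — invalid
Total equivalence classes: 3

3 equivalence classes


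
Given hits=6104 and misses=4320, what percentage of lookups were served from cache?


Formula: hit rate = hits / (hits + misses) * 100
hit rate = 6104 / (6104 + 4320) * 100
hit rate = 6104 / 10424 * 100
hit rate = 58.56%

58.56%


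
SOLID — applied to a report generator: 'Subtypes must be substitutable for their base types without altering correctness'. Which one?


This describes the Liskov Substitution Principle (LSP)

Liskov Substitution Principle (LSP)


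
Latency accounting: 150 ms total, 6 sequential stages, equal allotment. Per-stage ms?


Formula: per_stage = total_budget / stages
per_stage = 150 / 6
per_stage = 25.0 ms

25.0 ms


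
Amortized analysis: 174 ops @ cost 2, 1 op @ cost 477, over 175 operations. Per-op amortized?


Formula: Amortized cost = Total cost / Operations
Total cost = (174 * 2) + (1 * 477)
Total cost = 348 + 477 = 825
Amortized = 825 / 175 = 4.7143

4.7143


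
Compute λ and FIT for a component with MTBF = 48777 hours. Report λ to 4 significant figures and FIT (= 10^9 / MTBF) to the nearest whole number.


Formula: λ = 1 / MTBF; FIT = λ × 1e9 = 1e9 / MTBF
λ = 1 / 48777 ≈ 2.050e-05 failures/hour
FIT = 1e9 / 48777 ≈ 20501 failures per 1e9 hours (nearest whole number)

λ = 2.050e-05 /h, FIT = 20501


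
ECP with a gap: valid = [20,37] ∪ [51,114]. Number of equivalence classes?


Valid ranges: [20,37] and [51,114]
Class 1: x < 20 — invalid
Class 2: 20 ≤ x ≤ 37 — valid
Class 3: 37 < x < 51 — invalid (gap between ranges)
Class 4: 51 ≤ x ≤ 114 — valid
Class 5: x > 114 — invalid
Total equivalence classes: 5

5 equivalence classes


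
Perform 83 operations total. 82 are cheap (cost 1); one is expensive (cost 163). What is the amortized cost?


Formula: Amortized cost = Total cost / Operations
Total cost = (82 * 1) + (1 * 163)
Total cost = 82 + 163 = 245
Amortized = 245 / 83 = 2.9518

2.9518


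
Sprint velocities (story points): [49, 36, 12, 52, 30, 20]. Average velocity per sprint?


Formula: Avg velocity = Total points / Number of sprints
Points: [49, 36, 12, 52, 30, 20]
Sum = 49 + 36 + 12 + 52 + 30 + 20 = 199
Avg velocity = 199 / 6 = 33.17 points/sprint

33.17 points/sprint


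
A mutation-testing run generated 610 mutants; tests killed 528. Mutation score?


Mutation score = killed / total * 100
Mutation score = 528 / 610 * 100
Mutation score = 86.56%

86.56%


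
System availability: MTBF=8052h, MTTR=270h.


Availability = MTBF / (MTBF + MTTR)
Availability = 8052 / (8052 + 270)
Availability = 8052 / 8322
Availability = 96.7556%

96.7556%


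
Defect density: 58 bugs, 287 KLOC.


Defect density = defects / KLOC
Defect density = 58 / 287
Defect density = 0.202 defects/KLOC

0.202 defects/KLOC


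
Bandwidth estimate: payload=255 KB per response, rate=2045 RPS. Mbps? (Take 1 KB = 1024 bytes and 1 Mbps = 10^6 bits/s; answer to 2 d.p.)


Formula: Mbps = payload_bytes * RPS * 8 / 1e6
Payload per request = 255 KB = 255 * 1024 = 261120 bytes
Total bytes/sec = 261120 * 2045 = 533990400
Total bits/sec = 533990400 * 8 = 4271923200
Mbps = 4271923200 / 1e6 = 4271.92

4271.92 Mbps


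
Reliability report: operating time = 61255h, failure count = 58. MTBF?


Formula: MTBF = Total operating time / Number of failures
MTBF = 61255 / 58
MTBF = 1056.12 hours

1056.12 hours


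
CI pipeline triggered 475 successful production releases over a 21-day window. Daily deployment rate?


Formula: deployments per day = releases / days
= 475 / 21
= 22.619 deploys/day
(equivalently, 158.33 deploys/week)

22.619 deploys/day


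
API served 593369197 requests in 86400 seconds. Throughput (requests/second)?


Formula: throughput = requests / seconds
throughput = 593369197 / 86400
throughput = 6867.7 requests/second

6867.7 requests/second


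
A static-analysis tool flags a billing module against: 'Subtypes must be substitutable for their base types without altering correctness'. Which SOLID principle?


This describes the Liskov Substitution Principle (LSP)

Liskov Substitution Principle (LSP)


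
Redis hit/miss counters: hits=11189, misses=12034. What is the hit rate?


Formula: hit rate = hits / (hits + misses) * 100
hit rate = 11189 / (11189 + 12034) * 100
hit rate = 11189 / 23223 * 100
hit rate = 48.18%

48.18%


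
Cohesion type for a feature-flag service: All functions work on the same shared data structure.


Reasoning: Functions share data
Type: Communicational cohesion

Communicational cohesion


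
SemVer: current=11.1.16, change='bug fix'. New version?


Current: 11.1.16
Change category: 'bug fix' → patch bump
SemVer rule: patch bump → increment PATCH (MAJOR and MINOR unchanged)
New: 11.1.17

11.1.17


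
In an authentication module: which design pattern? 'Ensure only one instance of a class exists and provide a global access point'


This matches the Singleton pattern

Singleton


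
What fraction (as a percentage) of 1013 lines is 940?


Coverage = covered / total * 100
Coverage = 940 / 1013 * 100
Coverage = 92.79%

92.79%


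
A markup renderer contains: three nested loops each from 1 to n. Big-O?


Reasoning: three levels of nesting over n
Complexity: O(n^3)

O(n^3)


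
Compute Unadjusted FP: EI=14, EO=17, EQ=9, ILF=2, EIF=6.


UFP = EI*4 + EO*5 + EQ*4 + ILF*10 + EIF*7
UFP = 14*4 + 17*5 + 9*4 + 2*10 + 6*7
UFP = 56 + 85 + 36 + 20 + 42
UFP = 239

239


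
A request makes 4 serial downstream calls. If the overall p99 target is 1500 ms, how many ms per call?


Formula: per_stage = total_budget / stages
per_stage = 1500 / 4
per_stage = 375.0 ms

375.0 ms
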